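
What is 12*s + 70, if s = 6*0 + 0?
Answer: 70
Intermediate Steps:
s = 0 (s = 0 + 0 = 0)
12*s + 70 = 12*0 + 70 = 0 + 70 = 70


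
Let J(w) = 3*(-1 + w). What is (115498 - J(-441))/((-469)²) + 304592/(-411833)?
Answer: -18886382520/90587198513 ≈ -0.20849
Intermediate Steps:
J(w) = -3 + 3*w
(115498 - J(-441))/((-469)²) + 304592/(-411833) = (115498 - (-3 + 3*(-441)))/((-469)²) + 304592/(-411833) = (115498 - (-3 - 1323))/219961 + 304592*(-1/411833) = (115498 - 1*(-1326))*(1/219961) - 304592/411833 = (115498 + 1326)*(1/219961) - 304592/411833 = 116824*(1/219961) - 304592/411833 = 116824/219961 - 304592/411833 = -18886382520/90587198513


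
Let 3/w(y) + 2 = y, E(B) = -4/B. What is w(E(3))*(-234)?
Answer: 1053/5 ≈ 210.60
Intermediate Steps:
w(y) = 3/(-2 + y)
w(E(3))*(-234) = (3/(-2 - 4/3))*(-234) = (3/(-10/3))*(-234) = (3*(-3/10))*(-234) = -9/10*(-234) = 1053/5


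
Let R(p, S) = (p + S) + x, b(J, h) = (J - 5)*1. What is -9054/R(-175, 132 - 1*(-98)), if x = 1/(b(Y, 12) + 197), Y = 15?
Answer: -937089/5693 ≈ -164.60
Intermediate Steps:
b(J, h) = -5 + J (b(J, h) = (-5 + J)*1 = -5 + J)
x = 1/207 (x = 1/((-5 + 15) + 197) = 1/(10 + 197) = 1/207 ≈ 0.0048309)
R(p, S) = 1/207 + S + p (R(p, S) = (p + S) + 1/207 = (S + p) + 1/207 = 1/207 + S + p)
-9054/R(-175, 132 - 1*(-98)) = -9054/(1/207 + (132 - 1*(-98)) - 175) = -9054/(1/207 + (132 + 98) - 175) = -9054/(1/207 + 230 - 175) = -9054/11386/207 = -9054*207/11386 = -937089/5693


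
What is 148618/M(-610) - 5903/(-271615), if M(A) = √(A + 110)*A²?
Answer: 5903/271615 - 74309*I*√5/9302500 ≈ 0.021733 - 0.017862*I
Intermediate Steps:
M(A) = A²*√(110 + A) (M(A) = √(110 + A)*A² = A²*√(110 + A))
148618/M(-610) - 5903/(-271615) = 148618/(((-610)²*√(110 - 610))) - 5903/(-271615) = 148618/((372100*√(-500))) - 5903*(-1/271615) = 148618/((372100*(10*I*√5))) + 5903/271615 = 148618/((3721000*I*√5)) + 5903/271615 = 148618*(-I*√5/18605000) + 5903/271615 = -74309*I*√5/9302500 + 5903/271615 = 5903/271615 - 74309*I*√5/9302500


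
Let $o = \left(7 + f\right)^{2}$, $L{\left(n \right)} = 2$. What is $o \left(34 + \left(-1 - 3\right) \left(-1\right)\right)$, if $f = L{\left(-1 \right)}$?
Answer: $3078$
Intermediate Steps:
$f = 2$
$o = 81$ ($o = \left(7 + 2\right)^{2} = 9^{2} = 81$)
$o \left(34 + \left(-1 - 3\right) \left(-1\right)\right) = 81 \left(34 + \left(-1 - 3\right) \left(-1\right)\right) = 81 \left(34 - -4\right) = 81 \left(34 + 4\right) = 81 \cdot 38 = 3078$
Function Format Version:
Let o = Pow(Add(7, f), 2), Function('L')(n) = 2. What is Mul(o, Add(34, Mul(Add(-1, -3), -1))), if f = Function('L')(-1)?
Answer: 3078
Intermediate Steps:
f = 2
o = 81 (o = Pow(Add(7, 2), 2) = Pow(9, 2) = 81)
Mul(o, Add(34, Mul(Add(-1, -3), -1))) = Mul(81, Add(34, Mul(Add(-1, -3), -1))) = Mul(81, Add(34, Mul(-4, -1))) = Mul(81, Add(34, 4)) = Mul(81, 38) = 3078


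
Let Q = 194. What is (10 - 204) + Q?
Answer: 0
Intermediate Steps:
(10 - 204) + Q = (10 - 204) + 194 = -194 + 194 = 0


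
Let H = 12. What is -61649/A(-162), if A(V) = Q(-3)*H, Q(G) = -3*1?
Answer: 61649/36 ≈ 1712.5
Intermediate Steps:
Q(G) = -3
A(V) = -36 (A(V) = -3*12 = -36)
-61649/A(-162) = -61649/(-36) = -61649*(-1/36) = 61649/36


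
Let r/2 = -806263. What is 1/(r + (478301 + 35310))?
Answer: -1/1098915 ≈ -9.0999e-7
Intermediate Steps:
r = -1612526 (r = 2*(-806263) = -1612526)
1/(r + (478301 + 35310)) = 1/(-1612526 + (478301 + 35310)) = 1/(-1612526 + 513611) = 1/(-1098915) = -1/1098915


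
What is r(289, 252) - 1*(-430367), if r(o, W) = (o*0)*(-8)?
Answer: 430367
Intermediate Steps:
r(o, W) = 0 (r(o, W) = 0*(-8) = 0)
r(289, 252) - 1*(-430367) = 0 - 1*(-430367) = 0 + 430367 = 430367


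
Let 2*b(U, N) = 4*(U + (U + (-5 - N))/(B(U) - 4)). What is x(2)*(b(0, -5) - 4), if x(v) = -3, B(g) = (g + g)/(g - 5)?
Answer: 12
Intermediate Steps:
B(g) = 2*g/(-5 + g) (B(g) = (2*g)/(-5 + g) = 2*g/(-5 + g))
b(U, N) = 2*U + 2*(-5 + U - N)/(-4 + 2*U/(-5 + U)) (b(U, N) = (4*(U + (U + (-5 - N))/(2*U/(-5 + U) - 4)))/2 = (4*(U + (-5 + U - N)/(-4 + 2*U/(-5 + U))))/2 = (4*U + 4*(-5 + U - N)/(-4 + 2*U/(-5 + U)))/2 = 2*U + 2*(-5 + U - N)/(-4 + 2*U/(-5 + U)))
x(2)*(b(0, -5) - 4) = -3*((2*0² - (-5 + 0)*(5 - 5 + 3*0))/(10 - 1*0) - 4) = -3*((2*0 - 1*(-5)*(5 - 5 + 0))/(10 + 0) - 4) = -3*((0 - 1*(-5)*0)/10 - 4) = -3*((0 + 0)/10 - 4) = -3*((⅒)*0 - 4) = -3*(0 - 4) = -3*(-4) = 12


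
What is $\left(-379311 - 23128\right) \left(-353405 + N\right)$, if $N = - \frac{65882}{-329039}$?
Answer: $\frac{46797201348305807}{329039} \approx 1.4222 \cdot 10^{11}$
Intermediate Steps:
$N = \frac{65882}{329039}$ ($N = \left(-65882\right) \left(- \frac{1}{329039}\right) = \frac{65882}{329039} \approx 0.20023$)
$\left(-379311 - 23128\right) \left(-353405 + N\right) = \left(-379311 - 23128\right) \left(-353405 + \frac{65882}{329039}\right) = \left(-402439\right) \left(- \frac{116283961913}{329039}\right) = \frac{46797201348305807}{329039}$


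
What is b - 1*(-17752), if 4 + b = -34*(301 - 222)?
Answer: 15062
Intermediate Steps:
b = -2690 (b = -4 - 34*(301 - 222) = -4 - 34*79 = -4 - 2686 = -2690)
b - 1*(-17752) = -2690 - 1*(-17752) = -2690 + 17752 = 15062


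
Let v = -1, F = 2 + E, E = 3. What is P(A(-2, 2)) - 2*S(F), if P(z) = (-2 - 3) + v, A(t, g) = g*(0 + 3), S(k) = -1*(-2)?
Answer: -10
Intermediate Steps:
F = 5 (F = 2 + 3 = 5)
S(k) = 2
A(t, g) = 3*g (A(t, g) = g*3 = 3*g)
P(z) = -6 (P(z) = (-2 - 3) - 1 = -5 - 1 = -6)
P(A(-2, 2)) - 2*S(F) = -6 - 2*2 = -6 - 4 = -10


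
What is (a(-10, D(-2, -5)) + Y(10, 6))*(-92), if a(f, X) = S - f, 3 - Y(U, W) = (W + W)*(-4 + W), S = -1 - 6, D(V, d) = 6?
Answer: 1656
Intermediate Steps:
S = -7
Y(U, W) = 3 - 2*W*(-4 + W) (Y(U, W) = 3 - (W + W)*(-4 + W) = 3 - 2*W*(-4 + W))
a(f, X) = -7 - f
(a(-10, D(-2, -5)) + Y(10, 6))*(-92) = ((-7 - 1*(-10)) + (3 - 2*6² + 8*6))*(-92) = ((-7 + 10) + (3 - 2*36 + 48))*(-92) = (3 + (3 - 72 + 48))*(-92) = (3 - 21)*(-92) = -18*(-92) = 1656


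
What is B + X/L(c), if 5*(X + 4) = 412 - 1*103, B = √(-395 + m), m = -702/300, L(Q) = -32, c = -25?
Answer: -289/160 + I*√39734/10 ≈ -1.8062 + 19.933*I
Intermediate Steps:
m = -117/50 (m = -702*1/300 = -117/50 ≈ -2.3400)
B = I*√39734/10 (B = √(-395 - 117/50) = √(-19867/50) = I*√39734/10 ≈ 19.933*I)
X = 289/5 (X = -4 + (412 - 1*103)/5 = -4 + (412 - 103)/5 = -4 + (⅕)*309 = -4 + 309/5 = 289/5 ≈ 57.800)
B + X/L(c) = I*√39734/10 + (289/5)/(-32) = I*√39734/10 - 1/32*289/5 = I*√39734/10 - 289/160 = -289/160 + I*√39734/10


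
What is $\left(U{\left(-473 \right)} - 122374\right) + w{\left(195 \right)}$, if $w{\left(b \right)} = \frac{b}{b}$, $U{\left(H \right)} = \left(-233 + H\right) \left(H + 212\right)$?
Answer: $61893$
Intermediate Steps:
$U{\left(H \right)} = \left(-233 + H\right) \left(212 + H\right)$
$w{\left(b \right)} = 1$
$\left(U{\left(-473 \right)} - 122374\right) + w{\left(195 \right)} = \left(\left(-49396 + \left(-473\right)^{2} - -9933\right) - 122374\right) + 1 = \left(\left(-49396 + 223729 + 9933\right) - 122374\right) + 1 = \left(184266 - 122374\right) + 1 = 61892 + 1 = 61893$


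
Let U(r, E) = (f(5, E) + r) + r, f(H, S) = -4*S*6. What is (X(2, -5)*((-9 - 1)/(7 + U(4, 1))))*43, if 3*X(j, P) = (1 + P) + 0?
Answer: -1720/27 ≈ -63.704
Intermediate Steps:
f(H, S) = -24*S
X(j, P) = ⅓ + P/3 (X(j, P) = ((1 + P) + 0)/3 = (1 + P)/3 = ⅓ + P/3)
U(r, E) = -24*E + 2*r (U(r, E) = (-24*E + r) + r = (r - 24*E) + r = -24*E + 2*r)
(X(2, -5)*((-9 - 1)/(7 + U(4, 1))))*43 = ((⅓ + (⅓)*(-5))*((-9 - 1)/(7 + (-24*1 + 2*4))))*43 = ((⅓ - 5/3)*(-10/(7 + (-24 + 8))))*43 = -(-40)/(3*(7 - 16))*43 = -(-40)/(3*(-9))*43 = -(-40)*(-1)/(3*9)*43 = -4/3*10/9*43 = -40/27*43 = -1720/27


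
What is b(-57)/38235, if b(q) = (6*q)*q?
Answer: 6498/12745 ≈ 0.50985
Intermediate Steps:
b(q) = 6*q²
b(-57)/38235 = (6*(-57)²)/38235 = (6*3249)*(1/38235) = 19494*(1/38235) = 6498/12745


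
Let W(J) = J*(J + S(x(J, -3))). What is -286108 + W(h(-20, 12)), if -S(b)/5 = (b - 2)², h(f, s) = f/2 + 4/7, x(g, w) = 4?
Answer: -14005696/49 ≈ -2.8583e+5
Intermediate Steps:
h(f, s) = 4/7 + f/2 (h(f, s) = f*(½) + 4*(⅐) = f/2 + 4/7 = 4/7 + f/2)
S(b) = -5*(-2 + b)² (S(b) = -5*(b - 2)² = -5*(-2 + b)²)
W(J) = J*(-20 + J) (W(J) = J*(J - 5*(-2 + 4)²) = J*(J - 5*2²) = J*(J - 5*4) = J*(J - 20) = J*(-20 + J))
-286108 + W(h(-20, 12)) = -286108 + (4/7 + (½)*(-20))*(-20 + (4/7 + (½)*(-20))) = -286108 + (4/7 - 10)*(-20 + (4/7 - 10)) = -286108 - 66*(-20 - 66/7)/7 = -286108 - 66/7*(-206/7) = -286108 + 13596/49 = -14005696/49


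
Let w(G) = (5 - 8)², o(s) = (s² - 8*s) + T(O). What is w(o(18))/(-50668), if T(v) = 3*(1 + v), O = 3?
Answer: -9/50668 ≈ -0.00017763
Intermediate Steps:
T(v) = 3 + 3*v
o(s) = 12 + s² - 8*s (o(s) = (s² - 8*s) + (3 + 3*3) = (s² - 8*s) + (3 + 9) = (s² - 8*s) + 12 = 12 + s² - 8*s)
w(G) = 9 (w(G) = (-3)² = 9)
w(o(18))/(-50668) = 9/(-50668) = 9*(-1/50668) = -9/50668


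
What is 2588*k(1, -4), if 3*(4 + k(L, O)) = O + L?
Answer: -12940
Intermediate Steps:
k(L, O) = -4 + L/3 + O/3 (k(L, O) = -4 + (O + L)/3 = -4 + (L + O)/3 = -4 + (L/3 + O/3) = -4 + L/3 + O/3)
2588*k(1, -4) = 2588*(-4 + (1/3)*1 + (1/3)*(-4)) = 2588*(-4 + 1/3 - 4/3) = 2588*(-5) = -12940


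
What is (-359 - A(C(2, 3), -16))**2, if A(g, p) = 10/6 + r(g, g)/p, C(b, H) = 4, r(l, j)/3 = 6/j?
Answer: 1196952409/9216 ≈ 1.2988e+5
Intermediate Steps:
r(l, j) = 18/j (r(l, j) = 3*(6/j) = 18/j)
A(g, p) = 5/3 + 18/(g*p) (A(g, p) = 10/6 + (18/g)/p = 10*(1/6) + 18/(g*p) = 5/3 + 18/(g*p))
(-359 - A(C(2, 3), -16))**2 = (-359 - (5/3 + 18/(4*(-16))))**2 = (-359 - (5/3 + 18*(1/4)*(-1/16)))**2 = (-359 - (5/3 - 9/32))**2 = (-359 - 1*133/96)**2 = (-359 - 133/96)**2 = (-34597/96)**2 = 1196952409/9216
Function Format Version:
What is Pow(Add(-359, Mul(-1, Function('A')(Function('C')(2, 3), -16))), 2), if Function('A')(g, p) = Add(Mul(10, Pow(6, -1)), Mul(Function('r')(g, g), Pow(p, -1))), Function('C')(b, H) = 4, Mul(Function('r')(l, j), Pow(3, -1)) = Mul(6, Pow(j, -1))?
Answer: Rational(1196952409, 9216) ≈ 1.2988e+5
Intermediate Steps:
Function('r')(l, j) = Mul(18, Pow(j, -1)) (Function('r')(l, j) = Mul(3, Mul(6, Pow(j, -1))) = Mul(18, Pow(j, -1)))
Function('A')(g, p) = Add(Rational(5, 3), Mul(18, Pow(g, -1), Pow(p, -1))) (Function('A')(g, p) = Add(Mul(10, Pow(6, -1)), Mul(Mul(18, Pow(g, -1)), Pow(p, -1))) = Add(Mul(10, Rational(1, 6)), Mul(18, Pow(g, -1), Pow(p, -1))) = Add(Rational(5, 3), Mul(18, Pow(g, -1), Pow(p, -1))))
Pow(Add(-359, Mul(-1, Function('A')(Function('C')(2, 3), -16))), 2) = Pow(Add(-359, Mul(-1, Add(Rational(5, 3), Mul(18, Pow(4, -1), Pow(-16, -1))))), 2) = Pow(Add(-359, Mul(-1, Add(Rational(5, 3), Mul(18, Rational(1, 4), Rational(-1, 16))))), 2) = Pow(Add(-359, Mul(-1, Add(Rational(5, 3), Rational(-9, 32)))), 2) = Pow(Add(-359, Mul(-1, Rational(133, 96))), 2) = Pow(Add(-359, Rational(-133, 96)), 2) = Pow(Rational(-34597, 96), 2) = Rational(1196952409, 9216)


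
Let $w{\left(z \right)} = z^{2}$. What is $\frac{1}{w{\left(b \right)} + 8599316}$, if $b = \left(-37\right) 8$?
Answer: $\frac{1}{8686932} \approx 1.1512 \cdot 10^{-7}$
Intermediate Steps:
$b = -296$
$\frac{1}{w{\left(b \right)} + 8599316} = \frac{1}{\left(-296\right)^{2} + 8599316} = \frac{1}{87616 + 8599316} = \frac{1}{8686932}$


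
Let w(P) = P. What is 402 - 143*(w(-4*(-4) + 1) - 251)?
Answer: 33864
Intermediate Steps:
402 - 143*(w(-4*(-4) + 1) - 251) = 402 - 143*((-4*(-4) + 1) - 251) = 402 - 143*((16 + 1) - 251) = 402 - 143*(17 - 251) = 402 - 143*(-234) = 402 + 33462 = 33864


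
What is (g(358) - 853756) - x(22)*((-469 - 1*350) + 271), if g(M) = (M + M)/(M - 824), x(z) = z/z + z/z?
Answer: -198670138/233 ≈ -8.5266e+5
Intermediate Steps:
x(z) = 2 (x(z) = 1 + 1 = 2)
g(M) = 2*M/(-824 + M) (g(M) = (2*M)/(-824 + M) = 2*M/(-824 + M))
(g(358) - 853756) - x(22)*((-469 - 1*350) + 271) = (2*358/(-824 + 358) - 853756) - 2*((-469 - 1*350) + 271) = (2*358/(-466) - 853756) - 2*((-469 - 350) + 271) = (2*358*(-1/466) - 853756) - 2*(-819 + 271) = (-358/233 - 853756) - 2*(-548) = -198925506/233 - 1*(-1096) = -198925506/233 + 1096 = -198670138/233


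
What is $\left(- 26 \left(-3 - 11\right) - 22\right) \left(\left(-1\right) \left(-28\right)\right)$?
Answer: $9576$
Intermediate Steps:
$\left(- 26 \left(-3 - 11\right) - 22\right) \left(\left(-1\right) \left(-28\right)\right) = \left(\left(-26\right) \left(-14\right) - 22\right) 28 = \left(364 - 22\right) 28 = 342 \cdot 28 = 9576$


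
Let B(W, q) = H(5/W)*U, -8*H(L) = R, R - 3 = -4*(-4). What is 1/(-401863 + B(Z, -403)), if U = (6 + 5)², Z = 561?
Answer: -8/3217203 ≈ -2.4866e-6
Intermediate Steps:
R = 19 (R = 3 - 4*(-4) = 3 + 16 = 19)
H(L) = -19/8 (H(L) = -⅛*19 = -19/8)
U = 121 (U = 11² = 121)
B(W, q) = -2299/8 (B(W, q) = -19/8*121 = -2299/8)
1/(-401863 + B(Z, -403)) = 1/(-401863 - 2299/8) = 1/(-3217203/8) = -8/3217203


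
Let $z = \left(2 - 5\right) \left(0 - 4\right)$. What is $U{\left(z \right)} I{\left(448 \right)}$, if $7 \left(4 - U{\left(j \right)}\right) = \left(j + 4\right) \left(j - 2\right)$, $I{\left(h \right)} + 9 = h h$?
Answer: $- \frac{26491740}{7} \approx -3.7845 \cdot 10^{6}$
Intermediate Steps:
$I{\left(h \right)} = -9 + h^{2}$ ($I{\left(h \right)} = -9 + h h = -9 + h^{2}$)
$z = 12$ ($z = - 3 \left(0 - 4\right) = \left(-3\right) \left(-4\right) = 12$)
$U{\left(j \right)} = 4 - \frac{\left(-2 + j\right) \left(4 + j\right)}{7}$ ($U{\left(j \right)} = 4 - \frac{\left(j + 4\right) \left(j - 2\right)}{7} = 4 - \frac{\left(4 + j\right) \left(-2 + j\right)}{7} = 4 - \frac{\left(-2 + j\right) \left(4 + j\right)}{7}$)
$U{\left(z \right)} I{\left(448 \right)} = \left(\frac{36}{7} - \frac{24}{7} - \frac{12^{2}}{7}\right) \left(-9 + 448^{2}\right) = \left(\frac{36}{7} - \frac{24}{7} - \frac{144}{7}\right) \left(-9 + 200704\right) = \left(\frac{36}{7} - \frac{24}{7} - \frac{144}{7}\right) 200695 = \left(- \frac{132}{7}\right) 200695 = - \frac{26491740}{7}$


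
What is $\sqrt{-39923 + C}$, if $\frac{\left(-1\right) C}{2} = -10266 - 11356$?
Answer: $9 \sqrt{41} \approx 57.628$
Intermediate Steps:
$C = 43244$ ($C = - 2 \left(-10266 - 11356\right) = \left(-2\right) \left(-21622\right) = 43244$)
$\sqrt{-39923 + C} = \sqrt{-39923 + 43244} = \sqrt{3321} = 9 \sqrt{41}$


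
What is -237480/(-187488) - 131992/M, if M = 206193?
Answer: 336386077/536926572 ≈ 0.62650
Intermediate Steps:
-237480/(-187488) - 131992/M = -237480/(-187488) - 131992/206193 = -237480*(-1/187488) - 131992*1/206193 = 9895/7812 - 131992/206193 = 336386077/536926572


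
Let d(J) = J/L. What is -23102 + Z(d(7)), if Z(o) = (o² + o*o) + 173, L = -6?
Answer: -412673/18 ≈ -22926.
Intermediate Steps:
d(J) = -J/6 (d(J) = J/(-6) = J*(-⅙) = -J/6)
Z(o) = 173 + 2*o² (Z(o) = (o² + o²) + 173 = 2*o² + 173 = 173 + 2*o²)
-23102 + Z(d(7)) = -23102 + (173 + 2*(-⅙*7)²) = -23102 + (173 + 2*(-7/6)²) = -23102 + (173 + 2*(49/36)) = -23102 + (173 + 49/18) = -23102 + 3163/18 = -412673/18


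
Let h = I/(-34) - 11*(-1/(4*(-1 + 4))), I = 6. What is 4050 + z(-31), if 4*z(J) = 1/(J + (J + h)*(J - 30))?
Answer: 1499427501/370229 ≈ 4050.0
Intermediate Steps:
h = 151/204 (h = 6/(-34) - 11*(-1/(4*(-1 + 4))) = 6*(-1/34) - 11/((-4*3)) = -3/17 - 11/(-12) = -3/17 - 11*(-1/12) = -3/17 + 11/12 = 151/204 ≈ 0.74020)
z(J) = 1/(4*(J + (-30 + J)*(151/204 + J))) (z(J) = 1/(4*(J + (J + 151/204)*(J - 30))) = 1/(4*(J + (151/204 + J)*(-30 + J))) = 1/(4*(J + (-30 + J)*(151/204 + J))))
4050 + z(-31) = 4050 + 51/(-4530 - 5765*(-31) + 204*(-31)**2) = 4050 + 51/(-4530 + 178715 + 204*961) = 4050 + 51/(-4530 + 178715 + 196044) = 4050 + 51/370229 = 1499427501/370229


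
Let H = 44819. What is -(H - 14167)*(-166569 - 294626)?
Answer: 14136549140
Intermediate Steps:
-(H - 14167)*(-166569 - 294626) = -(44819 - 14167)*(-166569 - 294626) = -30652*(-461195) = -1*(-14136549140) = 14136549140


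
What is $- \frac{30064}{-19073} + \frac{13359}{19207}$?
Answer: $\frac{832235455}{366335111} \approx 2.2718$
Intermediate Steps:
$- \frac{30064}{-19073} + \frac{13359}{19207} = \left(-30064\right) \left(- \frac{1}{19073}\right) + 13359 \cdot \frac{1}{19207} = \frac{30064}{19073} + \frac{13359}{19207} = \frac{832235455}{366335111}$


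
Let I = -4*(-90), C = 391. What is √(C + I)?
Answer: √751 ≈ 27.404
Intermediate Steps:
I = 360
√(C + I) = √(391 + 360) = √751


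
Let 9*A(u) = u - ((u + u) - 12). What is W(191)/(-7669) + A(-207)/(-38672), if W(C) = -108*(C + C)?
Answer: 4785796259/889726704 ≈ 5.3790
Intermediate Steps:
W(C) = -216*C
A(u) = 4/3 - u/9 (A(u) = (u - ((u + u) - 12))/9 = (u - (2*u - 12))/9 = (u - (-12 + 2*u))/9 = (u + (12 - 2*u))/9 = (12 - u)/9 = 4/3 - u/9)
W(191)/(-7669) + A(-207)/(-38672) = -216*191/(-7669) + (4/3 - 1/9*(-207))/(-38672) = -41256*(-1/7669) + (4/3 + 23)*(-1/38672) = 41256/7669 + (73/3)*(-1/38672) = 41256/7669 - 73/116016 = 4785796259/889726704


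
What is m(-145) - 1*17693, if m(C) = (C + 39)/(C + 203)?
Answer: -513150/29 ≈ -17695.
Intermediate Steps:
m(C) = (39 + C)/(203 + C)
m(-145) - 1*17693 = (39 - 145)/(203 - 145) - 1*17693 = -106/58 - 17693 = (1/58)*(-106) - 17693 = -53/29 - 17693 = -513150/29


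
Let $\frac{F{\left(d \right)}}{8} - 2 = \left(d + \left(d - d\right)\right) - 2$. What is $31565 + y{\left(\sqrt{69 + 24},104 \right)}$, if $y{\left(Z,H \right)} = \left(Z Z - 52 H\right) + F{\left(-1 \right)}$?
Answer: $26242$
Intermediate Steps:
$F{\left(d \right)} = 8 d$ ($F{\left(d \right)} = 16 + 8 \left(\left(d + \left(d - d\right)\right) - 2\right) = 16 + 8 \left(\left(d + 0\right) - 2\right) = 16 + 8 \left(d - 2\right) = 16 + 8 \left(-2 + d\right) = 16 + \left(-16 + 8 d\right) = 8 d$)
$y{\left(Z,H \right)} = -8 + Z^{2} - 52 H$ ($y{\left(Z,H \right)} = \left(Z Z - 52 H\right) + 8 \left(-1\right) = \left(Z^{2} - 52 H\right) - 8 = -8 + Z^{2} - 52 H$)
$31565 + y{\left(\sqrt{69 + 24},104 \right)} = 31565 - \left(5416 - 93\right) = 31565 - 5323 = 26242$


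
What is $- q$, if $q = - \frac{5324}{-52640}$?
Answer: $- \frac{1331}{13160} \approx -0.10114$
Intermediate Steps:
$q = \frac{1331}{13160}$ ($q = \left(-5324\right) \left(- \frac{1}{52640}\right) = \frac{1331}{13160} \approx 0.10114$)
$- q = \left(-1\right) \frac{1331}{13160} = - \frac{1331}{13160}$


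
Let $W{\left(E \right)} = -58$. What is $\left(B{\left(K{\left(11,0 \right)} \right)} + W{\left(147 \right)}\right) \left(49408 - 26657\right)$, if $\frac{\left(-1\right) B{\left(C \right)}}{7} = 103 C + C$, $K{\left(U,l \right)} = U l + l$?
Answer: $-1319558$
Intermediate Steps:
$K{\left(U,l \right)} = l + U l$
$B{\left(C \right)} = - 728 C$ ($B{\left(C \right)} = - 7 \left(103 C + C\right) = - 7 \cdot 104 C = - 728 C$)
$\left(B{\left(K{\left(11,0 \right)} \right)} + W{\left(147 \right)}\right) \left(49408 - 26657\right) = \left(- 728 \cdot 0 \left(1 + 11\right) - 58\right) \left(49408 - 26657\right) = \left(- 728 \cdot 0 \cdot 12 - 58\right) 22751 = \left(\left(-728\right) 0 - 58\right) 22751 = \left(0 - 58\right) 22751 = \left(-58\right) 22751 = -1319558$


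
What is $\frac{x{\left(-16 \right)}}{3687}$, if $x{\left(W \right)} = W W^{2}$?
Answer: $- \frac{4096}{3687} \approx -1.1109$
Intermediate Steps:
$x{\left(W \right)} = W^{3}$
$\frac{x{\left(-16 \right)}}{3687} = \frac{\left(-16\right)^{3}}{3687} = \left(-4096\right) \frac{1}{3687} = - \frac{4096}{3687}$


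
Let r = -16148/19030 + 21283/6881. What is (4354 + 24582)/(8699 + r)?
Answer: 21528619105/6473796572 ≈ 3.3255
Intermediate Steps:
r = 13359141/5952065 (r = -16148*1/19030 + 21283*(1/6881) = -734/865 + 21283/6881 = 13359141/5952065 ≈ 2.2445)
(4354 + 24582)/(8699 + r) = (4354 + 24582)/(8699 + 13359141/5952065) = 28936/(51790372576/5952065) = 28936*(5952065/51790372576) = 21528619105/6473796572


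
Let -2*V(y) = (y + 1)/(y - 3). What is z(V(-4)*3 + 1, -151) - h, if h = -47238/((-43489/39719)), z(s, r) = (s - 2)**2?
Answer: -367721234231/8523844 ≈ -43140.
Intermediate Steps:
V(y) = -(1 + y)/(2*(-3 + y)) (V(y) = -(y + 1)/(2*(y - 3)) = -(1 + y)/(2*(-3 + y)))
z(s, r) = (-2 + s)**2
h = 1876246122/43489 (h = -47238/((-43489*1/39719)) = -47238/(-43489/39719) = -47238*(-39719/43489) = 1876246122/43489 ≈ 43143.)
z(V(-4)*3 + 1, -151) - h = (-2 + (((-1 - 1*(-4))/(2*(-3 - 4)))*3 + 1))**2 - 1*1876246122/43489 = (-2 + (((1/2)*(-1 + 4)/(-7))*3 + 1))**2 - 1876246122/43489 = (-2 + (((1/2)*(-1/7)*3)*3 + 1))**2 - 1876246122/43489 = (-2 + (-3/14*3 + 1))**2 - 1876246122/43489 = (-2 + (-9/14 + 1))**2 - 1876246122/43489 = (-2 + 5/14)**2 - 1876246122/43489 = (-23/14)**2 - 1876246122/43489 = 529/196 - 1876246122/43489 = -367721234231/8523844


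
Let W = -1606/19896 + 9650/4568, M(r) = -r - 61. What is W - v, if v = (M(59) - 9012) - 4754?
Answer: 39444149075/2840154 ≈ 13888.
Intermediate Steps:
M(r) = -61 - r
v = -13886 (v = ((-61 - 1*59) - 9012) - 4754 = ((-61 - 59) - 9012) - 4754 = (-120 - 9012) - 4754 = -9132 - 4754 = -13886)
W = 5770631/2840154 (W = -1606*1/19896 + 9650*(1/4568) = -803/9948 + 4825/2284 = 5770631/2840154 ≈ 2.0318)
W - v = 5770631/2840154 - 1*(-13886) = 5770631/2840154 + 13886 = 39444149075/2840154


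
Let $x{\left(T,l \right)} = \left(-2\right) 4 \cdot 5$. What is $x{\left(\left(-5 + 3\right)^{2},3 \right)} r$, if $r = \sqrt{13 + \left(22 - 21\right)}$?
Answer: $- 40 \sqrt{14} \approx -149.67$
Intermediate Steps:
$x{\left(T,l \right)} = -40$ ($x{\left(T,l \right)} = \left(-8\right) 5 = -40$)
$r = \sqrt{14}$ ($r = \sqrt{13 + \left(22 - 21\right)} = \sqrt{13 + 1} = \sqrt{14} \approx 3.7417$)
$x{\left(\left(-5 + 3\right)^{2},3 \right)} r = - 40 \sqrt{14}$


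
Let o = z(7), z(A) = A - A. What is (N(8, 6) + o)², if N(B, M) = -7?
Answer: 49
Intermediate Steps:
z(A) = 0
o = 0
(N(8, 6) + o)² = (-7 + 0)² = (-7)² = 49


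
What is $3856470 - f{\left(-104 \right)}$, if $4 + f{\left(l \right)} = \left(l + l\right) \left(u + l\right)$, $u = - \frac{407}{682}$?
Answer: $\frac{118876254}{31} \approx 3.8347 \cdot 10^{6}$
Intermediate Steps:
$u = - \frac{37}{62}$ ($u = \left(-407\right) \frac{1}{682} = - \frac{37}{62} \approx -0.59677$)
$f{\left(l \right)} = -4 + 2 l \left(- \frac{37}{62} + l\right)$ ($f{\left(l \right)} = -4 + \left(l + l\right) \left(- \frac{37}{62} + l\right) = -4 + 2 l \left(- \frac{37}{62} + l\right)$)
$3856470 - f{\left(-104 \right)} = 3856470 - \left(-4 + 2 \left(-104\right)^{2} - - \frac{3848}{31}\right) = 3856470 - \left(-4 + 2 \cdot 10816 + \frac{3848}{31}\right) = 3856470 - \left(-4 + 21632 + \frac{3848}{31}\right) = 3856470 - \frac{674316}{31} = \frac{118876254}{31}$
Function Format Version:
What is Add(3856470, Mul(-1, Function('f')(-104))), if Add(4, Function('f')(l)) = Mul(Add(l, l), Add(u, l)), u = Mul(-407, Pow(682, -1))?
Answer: Rational(118876254, 31) ≈ 3.8347e+6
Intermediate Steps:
u = Rational(-37, 62) (u = Mul(-407, Rational(1, 682)) = Rational(-37, 62) ≈ -0.59677)
Function('f')(l) = Add(-4, Mul(2, l, Add(Rational(-37, 62), l))) (Function('f')(l) = Add(-4, Mul(Add(l, l), Add(Rational(-37, 62), l))) = Add(-4, Mul(Mul(2, l), Add(Rational(-37, 62), l))) = Add(-4, Mul(2, l, Add(Rational(-37, 62), l))))
Add(3856470, Mul(-1, Function('f')(-104))) = Add(3856470, Mul(-1, Add(-4, Mul(2, Pow(-104, 2)), Mul(Rational(-37, 31), -104)))) = Add(3856470, Mul(-1, Add(-4, Mul(2, 10816), Rational(3848, 31)))) = Add(3856470, Mul(-1, Add(-4, 21632, Rational(3848, 31)))) = Add(3856470, Mul(-1, Rational(674316, 31))) = Add(3856470, Rational(-674316, 31)) = Rational(118876254, 31)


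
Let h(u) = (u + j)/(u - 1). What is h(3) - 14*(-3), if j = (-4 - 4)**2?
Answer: 151/2 ≈ 75.500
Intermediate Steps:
j = 64 (j = (-8)**2 = 64)
h(u) = (64 + u)/(-1 + u) (h(u) = (u + 64)/(u - 1) = (64 + u)/(-1 + u))
h(3) - 14*(-3) = (64 + 3)/(-1 + 3) - 14*(-3) = 67/2 + 42 = 151/2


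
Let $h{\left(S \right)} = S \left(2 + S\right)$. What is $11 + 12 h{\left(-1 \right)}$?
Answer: $-1$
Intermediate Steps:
$11 + 12 h{\left(-1 \right)} = 11 + 12 \left(- (2 - 1)\right) = 11 + 12 \left(\left(-1\right) 1\right) = 11 + 12 \left(-1\right) = 11 - 12 = -1$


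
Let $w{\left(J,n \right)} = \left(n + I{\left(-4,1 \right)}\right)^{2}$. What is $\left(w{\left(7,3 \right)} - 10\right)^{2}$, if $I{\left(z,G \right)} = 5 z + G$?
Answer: $60516$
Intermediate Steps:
$I{\left(z,G \right)} = G + 5 z$
$w{\left(J,n \right)} = \left(-19 + n\right)^{2}$ ($w{\left(J,n \right)} = \left(n + \left(1 + 5 \left(-4\right)\right)\right)^{2} = \left(n + \left(1 - 20\right)\right)^{2} = \left(n - 19\right)^{2} = \left(-19 + n\right)^{2}$)
$\left(w{\left(7,3 \right)} - 10\right)^{2} = \left(\left(-19 + 3\right)^{2} - 10\right)^{2} = \left(\left(-16\right)^{2} - 10\right)^{2} = \left(256 - 10\right)^{2} = 246^{2} = 60516$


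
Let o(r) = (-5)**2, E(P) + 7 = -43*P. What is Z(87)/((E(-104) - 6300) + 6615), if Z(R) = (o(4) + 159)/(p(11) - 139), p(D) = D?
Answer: -23/76480 ≈ -0.00030073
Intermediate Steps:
E(P) = -7 - 43*P
o(r) = 25
Z(R) = -23/16 (Z(R) = (25 + 159)/(11 - 139) = 184/(-128) = 184*(-1/128) = -23/16)
Z(87)/((E(-104) - 6300) + 6615) = -23/(16*(((-7 - 43*(-104)) - 6300) + 6615)) = -23/(16*(((-7 + 4472) - 6300) + 6615)) = -23/(16*((4465 - 6300) + 6615)) = -23/(16*(-1835 + 6615)) = -23/16/4780 = -23/16*1/4780 = -23/76480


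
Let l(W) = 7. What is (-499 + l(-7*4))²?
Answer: 242064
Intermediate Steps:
(-499 + l(-7*4))² = (-499 + 7)² = (-492)² = 242064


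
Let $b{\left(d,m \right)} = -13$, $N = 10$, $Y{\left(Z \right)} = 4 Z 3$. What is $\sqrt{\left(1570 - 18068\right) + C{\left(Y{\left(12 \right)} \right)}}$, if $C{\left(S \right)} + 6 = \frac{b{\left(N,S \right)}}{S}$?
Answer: $\frac{i \sqrt{2376589}}{12} \approx 128.47 i$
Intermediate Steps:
$Y{\left(Z \right)} = 12 Z$
$C{\left(S \right)} = -6 - \frac{13}{S}$
$\sqrt{\left(1570 - 18068\right) + C{\left(Y{\left(12 \right)} \right)}} = \sqrt{\left(1570 - 18068\right) - \left(6 + \frac{13}{12 \cdot 12}\right)} = \sqrt{-16498 - \left(6 + \frac{13}{144}\right)} = \sqrt{-16498 - \frac{877}{144}} = \sqrt{- \frac{2376589}{144}} = \frac{i \sqrt{2376589}}{12}$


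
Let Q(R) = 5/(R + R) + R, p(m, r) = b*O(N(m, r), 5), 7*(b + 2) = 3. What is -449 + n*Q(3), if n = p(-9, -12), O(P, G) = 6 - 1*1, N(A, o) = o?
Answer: -20123/42 ≈ -479.12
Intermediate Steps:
b = -11/7 (b = -2 + (1/7)*3 = -2 + 3/7 = -11/7 ≈ -1.5714)
O(P, G) = 5 (O(P, G) = 6 - 1 = 5)
p(m, r) = -55/7 (p(m, r) = -11/7*5 = -55/7)
Q(R) = R + 5/(2*R) (Q(R) = 5/(2*R) + R = R + 5/(2*R))
n = -55/7 ≈ -7.8571
-449 + n*Q(3) = -449 - 55*(3 + (5/2)/3)/7 = -449 - 55*(3 + (5/2)*(1/3))/7 = -449 - 55*(3 + 5/6)/7 = -449 - 55/7*23/6 = -449 - 1265/42 = -20123/42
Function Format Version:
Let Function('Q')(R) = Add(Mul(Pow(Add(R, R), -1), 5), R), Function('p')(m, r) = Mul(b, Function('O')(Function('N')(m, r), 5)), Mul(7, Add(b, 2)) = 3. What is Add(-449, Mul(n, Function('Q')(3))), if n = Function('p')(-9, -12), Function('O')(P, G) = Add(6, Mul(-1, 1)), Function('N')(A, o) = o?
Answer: Rational(-20123, 42) ≈ -479.12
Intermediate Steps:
b = Rational(-11, 7) (b = Add(-2, Mul(Rational(1, 7), 3)) = Add(-2, Rational(3, 7)) = Rational(-11, 7) ≈ -1.5714)
Function('O')(P, G) = 5 (Function('O')(P, G) = Add(6, -1) = 5)
Function('p')(m, r) = Rational(-55, 7) (Function('p')(m, r) = Mul(Rational(-11, 7), 5) = Rational(-55, 7))
Function('Q')(R) = Add(R, Mul(Rational(5, 2), Pow(R, -1))) (Function('Q')(R) = Add(Mul(Pow(Mul(2, R), -1), 5), R) = Add(Mul(Mul(Rational(1, 2), Pow(R, -1)), 5), R) = Add(Mul(Rational(5, 2), Pow(R, -1)), R) = Add(R, Mul(Rational(5, 2), Pow(R, -1))))
n = Rational(-55, 7) ≈ -7.8571
Add(-449, Mul(n, Function('Q')(3))) = Add(-449, Mul(Rational(-55, 7), Add(3, Mul(Rational(5, 2), Pow(3, -1))))) = Add(-449, Mul(Rational(-55, 7), Add(3, Mul(Rational(5, 2), Rational(1, 3))))) = Add(-449, Mul(Rational(-55, 7), Add(3, Rational(5, 6)))) = Add(-449, Mul(Rational(-55, 7), Rational(23, 6))) = Add(-449, Rational(-1265, 42)) = Rational(-20123, 42)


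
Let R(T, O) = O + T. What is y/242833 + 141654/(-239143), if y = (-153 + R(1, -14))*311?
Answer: -46744262300/58071812119 ≈ -0.80494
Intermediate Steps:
y = -51626 (y = (-153 + (-14 + 1))*311 = (-153 - 13)*311 = -166*311 = -51626)
y/242833 + 141654/(-239143) = -51626/242833 + 141654/(-239143) = -51626*1/242833 + 141654*(-1/239143) = -51626/242833 - 141654/239143 = -46744262300/58071812119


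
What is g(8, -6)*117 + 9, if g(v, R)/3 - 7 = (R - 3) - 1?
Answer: -1044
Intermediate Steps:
g(v, R) = 9 + 3*R (g(v, R) = 21 + 3*((R - 3) - 1) = 21 + 3*((-3 + R) - 1) = 21 + 3*(-4 + R) = 21 + (-12 + 3*R) = 9 + 3*R)
g(8, -6)*117 + 9 = (9 + 3*(-6))*117 + 9 = (9 - 18)*117 + 9 = -9*117 + 9 = -1053 + 9 = -1044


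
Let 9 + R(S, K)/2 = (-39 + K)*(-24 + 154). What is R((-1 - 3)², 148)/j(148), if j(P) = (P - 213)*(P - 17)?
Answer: -28322/8515 ≈ -3.3261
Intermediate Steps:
R(S, K) = -10158 + 260*K (R(S, K) = -18 + 2*((-39 + K)*(-24 + 154)) = -18 + 2*((-39 + K)*130) = -18 + 2*(-5070 + 130*K) = -18 + (-10140 + 260*K) = -10158 + 260*K)
j(P) = (-213 + P)*(-17 + P)
R((-1 - 3)², 148)/j(148) = (-10158 + 260*148)/(3621 + 148² - 230*148) = (-10158 + 38480)/(3621 + 21904 - 34040) = 28322/(-8515) = 28322*(-1/8515) = -28322/8515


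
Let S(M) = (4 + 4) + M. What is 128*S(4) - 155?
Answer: 1381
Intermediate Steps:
S(M) = 8 + M
128*S(4) - 155 = 128*(8 + 4) - 155 = 128*12 - 155 = 1536 - 155 = 1381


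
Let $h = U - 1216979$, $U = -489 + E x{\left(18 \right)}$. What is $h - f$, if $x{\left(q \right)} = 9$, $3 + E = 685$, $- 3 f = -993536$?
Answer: $- \frac{4627526}{3} \approx -1.5425 \cdot 10^{6}$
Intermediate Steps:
$f = \frac{993536}{3}$ ($f = \left(- \frac{1}{3}\right) \left(-993536\right) = \frac{993536}{3} \approx 3.3118 \cdot 10^{5}$)
$E = 682$ ($E = -3 + 685 = 682$)
$U = 5649$ ($U = -489 + 682 \cdot 9 = -489 + 6138 = 5649$)
$h = -1211330$ ($h = 5649 - 1216979 = -1211330$)
$h - f = -1211330 - \frac{993536}{3} = - \frac{4627526}{3}$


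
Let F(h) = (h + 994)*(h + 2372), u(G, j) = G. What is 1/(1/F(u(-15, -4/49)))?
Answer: 2307503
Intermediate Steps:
F(h) = (994 + h)*(2372 + h)
1/(1/F(u(-15, -4/49))) = 1/(1/(2357768 + (-15)**2 + 3366*(-15))) = 1/(1/(2357768 + 225 - 50490)) = 1/(1/2307503) = 2307503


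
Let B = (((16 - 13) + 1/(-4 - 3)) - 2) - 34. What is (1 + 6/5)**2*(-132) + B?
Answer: -117604/175 ≈ -672.02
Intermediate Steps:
B = -232/7 (B = ((3 + 1/(-7)) - 2) - 34 = ((3 - 1/7) - 2) - 34 = (20/7 - 2) - 34 = 6/7 - 34 = -232/7 ≈ -33.143)
(1 + 6/5)**2*(-132) + B = (1 + 6/5)**2*(-132) - 232/7 = (11/5)**2*(-132) - 232/7 = (121/25)*(-132) - 232/7 = -15972/25 - 232/7 = -117604/175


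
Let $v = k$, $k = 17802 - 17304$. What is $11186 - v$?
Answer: $10688$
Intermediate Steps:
$k = 498$
$v = 498$
$11186 - v = 11186 - 498 = 10688$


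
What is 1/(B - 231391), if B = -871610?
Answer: -1/1103001 ≈ -9.0662e-7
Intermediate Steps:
1/(B - 231391) = 1/(-871610 - 231391) = 1/(-1103001) = -1/1103001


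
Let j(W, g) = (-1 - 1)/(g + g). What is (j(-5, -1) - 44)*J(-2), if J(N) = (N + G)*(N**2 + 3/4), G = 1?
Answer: 817/4 ≈ 204.25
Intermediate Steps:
j(W, g) = -1/g (j(W, g) = -2*1/(2*g) = -1/g)
J(N) = (1 + N)*(3/4 + N**2) (J(N) = (N + 1)*(N**2 + 3/4) = (1 + N)*(N**2 + 3*(1/4)) = (1 + N)*(N**2 + 3/4) = (1 + N)*(3/4 + N**2))
(j(-5, -1) - 44)*J(-2) = (-1/(-1) - 44)*(3/4 + (-2)**2 + (-2)**3 + (3/4)*(-2)) = (-1*(-1) - 44)*(3/4 + 4 - 8 - 3/2) = (1 - 44)*(-19/4) = -43*(-19/4) = 817/4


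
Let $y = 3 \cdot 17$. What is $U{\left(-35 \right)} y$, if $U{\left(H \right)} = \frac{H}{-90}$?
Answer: $\frac{119}{6} \approx 19.833$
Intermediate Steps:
$U{\left(H \right)} = - \frac{H}{90}$ ($U{\left(H \right)} = H \left(- \frac{1}{90}\right) = - \frac{H}{90}$)
$y = 51$
$U{\left(-35 \right)} y = \left(- \frac{1}{90}\right) \left(-35\right) 51 = \frac{7}{18} \cdot 51 = \frac{119}{6}$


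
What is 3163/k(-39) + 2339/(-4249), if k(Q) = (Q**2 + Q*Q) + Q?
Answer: 130930/260403 ≈ 0.50280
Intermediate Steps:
k(Q) = Q + 2*Q**2 (k(Q) = (Q**2 + Q**2) + Q = 2*Q**2 + Q = Q + 2*Q**2)
3163/k(-39) + 2339/(-4249) = 3163/((-39*(1 + 2*(-39)))) + 2339/(-4249) = 3163/((-39*(1 - 78))) + 2339*(-1/4249) = 3163/((-39*(-77))) - 2339/4249 = 3163/3003 - 2339/4249 = 130930/260403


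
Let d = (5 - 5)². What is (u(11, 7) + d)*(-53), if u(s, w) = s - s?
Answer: 0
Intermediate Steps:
u(s, w) = 0
d = 0 (d = 0² = 0)
(u(11, 7) + d)*(-53) = (0 + 0)*(-53) = 0*(-53) = 0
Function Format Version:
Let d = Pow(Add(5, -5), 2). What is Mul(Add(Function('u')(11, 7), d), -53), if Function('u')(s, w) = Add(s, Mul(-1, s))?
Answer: 0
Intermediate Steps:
Function('u')(s, w) = 0
d = 0 (d = Pow(0, 2) = 0)
Mul(Add(Function('u')(11, 7), d), -53) = Mul(Add(0, 0), -53) = Mul(0, -53) = 0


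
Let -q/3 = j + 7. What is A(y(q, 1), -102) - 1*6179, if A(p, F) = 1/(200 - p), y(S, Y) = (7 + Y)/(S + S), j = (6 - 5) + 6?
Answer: -25964137/4202 ≈ -6179.0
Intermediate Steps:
j = 7 (j = 1 + 6 = 7)
q = -42 (q = -3*(7 + 7) = -3*14 = -42)
y(S, Y) = (7 + Y)/(2*S) (y(S, Y) = (7 + Y)/((2*S)) = (7 + Y)*(1/(2*S)) = (7 + Y)/(2*S))
A(y(q, 1), -102) - 1*6179 = -1/(-200 + (1/2)*(7 + 1)/(-42)) - 1*6179 = -1/(-200 + (1/2)*(-1/42)*8) - 6179 = -1/(-200 - 2/21) - 6179 = -1/(-4202/21) - 6179 = -1*(-21/4202) - 6179 = 21/4202 - 6179 = -25964137/4202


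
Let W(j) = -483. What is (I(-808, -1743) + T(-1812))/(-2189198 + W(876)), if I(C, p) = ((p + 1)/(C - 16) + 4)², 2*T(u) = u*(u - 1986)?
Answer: -584093412433/371685211664 ≈ -1.5715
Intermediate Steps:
T(u) = u*(-1986 + u)/2 (T(u) = (u*(u - 1986))/2 = (u*(-1986 + u))/2 = u*(-1986 + u)/2)
I(C, p) = (4 + (1 + p)/(-16 + C))² (I(C, p) = ((1 + p)/(-16 + C) + 4)² = (4 + (1 + p)/(-16 + C))²)
(I(-808, -1743) + T(-1812))/(-2189198 + W(876)) = ((-63 - 1743 + 4*(-808))²/(-16 - 808)² + (½)*(-1812)*(-1986 - 1812))/(-2189198 - 483) = ((-63 - 1743 - 3232)²/(-824)² + (½)*(-1812)*(-3798))/(-2189681) = ((1/678976)*(-5038)² + 3440988)*(-1/2189681) = ((1/678976)*25381444 + 3440988)*(-1/2189681) = (6345361/169744 + 3440988)*(-1/2189681) = (584093412433/169744)*(-1/2189681) = -584093412433/371685211664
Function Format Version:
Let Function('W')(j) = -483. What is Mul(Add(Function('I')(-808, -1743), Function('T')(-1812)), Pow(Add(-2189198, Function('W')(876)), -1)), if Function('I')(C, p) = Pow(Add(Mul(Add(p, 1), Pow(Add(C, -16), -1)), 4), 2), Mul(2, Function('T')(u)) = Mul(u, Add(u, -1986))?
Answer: Rational(-584093412433, 371685211664) ≈ -1.5715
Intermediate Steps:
Function('T')(u) = Mul(Rational(1, 2), u, Add(-1986, u)) (Function('T')(u) = Mul(Rational(1, 2), Mul(u, Add(u, -1986))) = Mul(Rational(1, 2), Mul(u, Add(-1986, u))) = Mul(Rational(1, 2), u, Add(-1986, u)))
Function('I')(C, p) = Pow(Add(4, Mul(Pow(Add(-16, C), -1), Add(1, p))), 2) (Function('I')(C, p) = Pow(Add(Mul(Add(1, p), Pow(Add(-16, C), -1)), 4), 2) = Pow(Add(Mul(Pow(Add(-16, C), -1), Add(1, p)), 4), 2) = Pow(Add(4, Mul(Pow(Add(-16, C), -1), Add(1, p))), 2))
Mul(Add(Function('I')(-808, -1743), Function('T')(-1812)), Pow(Add(-2189198, Function('W')(876)), -1)) = Mul(Add(Mul(Pow(Add(-16, -808), -2), Pow(Add(-63, -1743, Mul(4, -808)), 2)), Mul(Rational(1, 2), -1812, Add(-1986, -1812))), Pow(Add(-2189198, -483), -1)) = Mul(Add(Mul(Pow(-824, -2), Pow(Add(-63, -1743, -3232), 2)), Mul(Rational(1, 2), -1812, -3798)), Pow(-2189681, -1)) = Mul(Add(Mul(Rational(1, 678976), Pow(-5038, 2)), 3440988), Rational(-1, 2189681)) = Mul(Add(Mul(Rational(1, 678976), 25381444), 3440988), Rational(-1, 2189681)) = Mul(Add(Rational(6345361, 169744), 3440988), Rational(-1, 2189681)) = Mul(Rational(584093412433, 169744), Rational(-1, 2189681)) = Rational(-584093412433, 371685211664)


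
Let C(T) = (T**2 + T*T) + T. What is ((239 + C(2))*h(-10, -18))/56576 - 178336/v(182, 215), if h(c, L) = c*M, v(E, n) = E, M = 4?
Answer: -48516107/49504 ≈ -980.04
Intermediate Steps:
C(T) = T + 2*T**2 (C(T) = (T**2 + T**2) + T = 2*T**2 + T = T + 2*T**2)
h(c, L) = 4*c (h(c, L) = c*4 = 4*c)
((239 + C(2))*h(-10, -18))/56576 - 178336/v(182, 215) = ((239 + 2*(1 + 2*2))*(4*(-10)))/56576 - 178336/182 = ((239 + 2*(1 + 4))*(-40))*(1/56576) - 178336*1/182 = ((239 + 2*5)*(-40))*(1/56576) - 89168/91 = ((239 + 10)*(-40))*(1/56576) - 89168/91 = (249*(-40))*(1/56576) - 89168/91 = -9960*1/56576 - 89168/91 = -1245/7072 - 89168/91 = -48516107/49504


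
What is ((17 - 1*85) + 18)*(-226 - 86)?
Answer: 15600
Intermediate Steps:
((17 - 1*85) + 18)*(-226 - 86) = ((17 - 85) + 18)*(-312) = (-68 + 18)*(-312) = -50*(-312) = 15600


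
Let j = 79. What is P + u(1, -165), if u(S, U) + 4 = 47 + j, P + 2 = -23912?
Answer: -23792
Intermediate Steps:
P = -23914 (P = -2 - 23912 = -23914)
u(S, U) = 122 (u(S, U) = -4 + (47 + 79) = -4 + 126 = 122)
P + u(1, -165) = -23914 + 122 = -23792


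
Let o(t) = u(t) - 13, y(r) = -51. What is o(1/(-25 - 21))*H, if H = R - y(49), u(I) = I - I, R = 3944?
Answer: -51935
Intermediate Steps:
u(I) = 0
H = 3995 (H = 3944 - 1*(-51) = 3944 + 51 = 3995)
o(t) = -13 (o(t) = 0 - 13 = -13)
o(1/(-25 - 21))*H = -13*3995 = -51935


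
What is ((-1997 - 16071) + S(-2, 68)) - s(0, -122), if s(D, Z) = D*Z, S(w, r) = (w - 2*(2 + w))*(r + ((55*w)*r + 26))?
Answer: -3296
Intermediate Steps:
S(w, r) = (-4 - w)*(26 + r + 55*r*w) (S(w, r) = (w + (-4 - 2*w))*(r + (55*r*w + 26)) = (-4 - w)*(r + (26 + 55*r*w)) = (-4 - w)*(26 + r + 55*r*w))
((-1997 - 16071) + S(-2, 68)) - s(0, -122) = ((-1997 - 16071) + (-104 - 26*(-2) - 4*68 - 221*68*(-2) - 55*68*(-2)²)) - 0*(-122) = (-18068 + (-104 + 52 - 272 + 30056 - 55*68*4)) - 1*0 = (-18068 + (-104 + 52 - 272 + 30056 - 14960)) + 0 = (-18068 + 14772) + 0 = -3296 + 0 = -3296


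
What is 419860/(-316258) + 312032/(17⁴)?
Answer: 31807744598/13207092209 ≈ 2.4084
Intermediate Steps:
419860/(-316258) + 312032/(17⁴) = 419860*(-1/316258) + 312032/83521 = -209930/158129 + 312032*(1/83521) = -209930/158129 + 312032/83521 = 31807744598/13207092209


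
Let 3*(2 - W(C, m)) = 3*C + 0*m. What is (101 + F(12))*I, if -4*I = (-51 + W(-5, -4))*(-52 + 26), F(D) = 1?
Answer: -29172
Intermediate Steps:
W(C, m) = 2 - C (W(C, m) = 2 - (3*C + 0*m)/3 = 2 - (3*C + 0)/3 = 2 - C)
I = -286 (I = -(-51 + (2 - 1*(-5)))*(-52 + 26)/4 = -(-51 + (2 + 5))*(-26)/4 = -(-51 + 7)*(-26)/4 = -(-11)*(-26) = -¼*1144 = -286)
(101 + F(12))*I = (101 + 1)*(-286) = 102*(-286) = -29172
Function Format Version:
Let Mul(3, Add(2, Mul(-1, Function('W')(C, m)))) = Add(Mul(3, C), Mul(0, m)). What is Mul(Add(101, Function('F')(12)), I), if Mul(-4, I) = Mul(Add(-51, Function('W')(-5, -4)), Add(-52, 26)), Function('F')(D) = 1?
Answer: -29172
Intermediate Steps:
Function('W')(C, m) = Add(2, Mul(-1, C)) (Function('W')(C, m) = Add(2, Mul(Rational(-1, 3), Add(Mul(3, C), Mul(0, m)))) = Add(2, Mul(Rational(-1, 3), Add(Mul(3, C), 0))) = Add(2, Mul(Rational(-1, 3), Mul(3, C))) = Add(2, Mul(-1, C)))
I = -286 (I = Mul(Rational(-1, 4), Mul(Add(-51, Add(2, Mul(-1, -5))), Add(-52, 26))) = Mul(Rational(-1, 4), Mul(Add(-51, Add(2, 5)), -26)) = Mul(Rational(-1, 4), Mul(Add(-51, 7), -26)) = Mul(Rational(-1, 4), Mul(-44, -26)) = Mul(Rational(-1, 4), 1144) = -286)
Mul(Add(101, Function('F')(12)), I) = Mul(Add(101, 1), -286) = Mul(102, -286) = -29172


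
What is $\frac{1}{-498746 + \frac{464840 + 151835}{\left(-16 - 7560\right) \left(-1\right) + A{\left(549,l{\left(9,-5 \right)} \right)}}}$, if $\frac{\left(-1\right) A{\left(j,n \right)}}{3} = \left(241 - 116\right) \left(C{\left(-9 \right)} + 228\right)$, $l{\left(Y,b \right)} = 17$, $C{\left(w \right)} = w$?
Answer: $- \frac{74549}{37181632229} \approx -2.005 \cdot 10^{-6}$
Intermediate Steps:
$A{\left(j,n \right)} = -82125$ ($A{\left(j,n \right)} = - 3 \left(241 - 116\right) \left(-9 + 228\right) = - 3 \cdot 125 \cdot 219 = \left(-3\right) 27375 = -82125$)
$\frac{1}{-498746 + \frac{464840 + 151835}{\left(-16 - 7560\right) \left(-1\right) + A{\left(549,l{\left(9,-5 \right)} \right)}}} = \frac{1}{-498746 + \frac{464840 + 151835}{\left(-16 - 7560\right) \left(-1\right) - 82125}} = \frac{1}{-498746 + \frac{616675}{\left(-16 - 7560\right) \left(-1\right) - 82125}} = \frac{1}{-498746 + \frac{616675}{\left(-7576\right) \left(-1\right) - 82125}} = \frac{1}{-498746 + \frac{616675}{7576 - 82125}} = \frac{1}{-498746 + \frac{616675}{-74549}} = \frac{1}{-498746 + 616675 \left(- \frac{1}{74549}\right)} = \frac{1}{-498746 - \frac{616675}{74549}} = \frac{1}{- \frac{37181632229}{74549}} = - \frac{74549}{37181632229}$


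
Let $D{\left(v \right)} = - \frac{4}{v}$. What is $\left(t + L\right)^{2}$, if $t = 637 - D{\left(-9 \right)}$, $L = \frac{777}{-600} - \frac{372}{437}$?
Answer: $\frac{249027300988480609}{618739560000} \approx 4.0248 \cdot 10^{5}$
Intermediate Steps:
$L = - \frac{187583}{87400}$ ($L = 777 \left(- \frac{1}{600}\right) - \frac{372}{437} = - \frac{259}{200} - \frac{372}{437} = - \frac{187583}{87400} \approx -2.1463$)
$t = \frac{5729}{9}$ ($t = 637 - - \frac{4}{-9} = 637 - \left(-4\right) \left(- \frac{1}{9}\right) = 637 - \frac{4}{9} = \frac{5729}{9} \approx 636.56$)
$\left(t + L\right)^{2} = \left(\frac{5729}{9} - \frac{187583}{87400}\right)^{2} = \left(\frac{499026353}{786600}\right)^{2} = \frac{249027300988480609}{618739560000}$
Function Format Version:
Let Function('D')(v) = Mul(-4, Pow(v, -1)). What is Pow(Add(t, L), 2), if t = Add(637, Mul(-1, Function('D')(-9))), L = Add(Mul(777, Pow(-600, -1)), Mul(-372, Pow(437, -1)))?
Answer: Rational(249027300988480609, 618739560000) ≈ 4.0248e+5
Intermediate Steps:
L = Rational(-187583, 87400) (L = Add(Mul(777, Rational(-1, 600)), Mul(-372, Rational(1, 437))) = Add(Rational(-259, 200), Rational(-372, 437)) = Rational(-187583, 87400) ≈ -2.1463)
t = Rational(5729, 9) (t = Add(637, Mul(-1, Mul(-4, Pow(-9, -1)))) = Add(637, Mul(-1, Mul(-4, Rational(-1, 9)))) = Add(637, Mul(-1, Rational(4, 9))) = Add(637, Rational(-4, 9)) = Rational(5729, 9) ≈ 636.56)
Pow(Add(t, L), 2) = Pow(Add(Rational(5729, 9), Rational(-187583, 87400)), 2) = Pow(Rational(499026353, 786600), 2) = Rational(249027300988480609, 618739560000)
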